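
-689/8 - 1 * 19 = -841/8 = -105.12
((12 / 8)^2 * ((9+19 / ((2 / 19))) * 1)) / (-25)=-3411 / 200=-17.06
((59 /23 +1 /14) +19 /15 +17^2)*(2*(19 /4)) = 2782.58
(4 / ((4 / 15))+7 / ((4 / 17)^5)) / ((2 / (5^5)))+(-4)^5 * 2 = 31103177571 / 2048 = 15187098.42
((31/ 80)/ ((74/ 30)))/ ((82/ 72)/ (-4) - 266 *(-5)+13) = 837/ 7153987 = 0.00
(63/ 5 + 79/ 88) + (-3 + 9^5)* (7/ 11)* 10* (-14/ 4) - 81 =-578680501/ 440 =-1315182.96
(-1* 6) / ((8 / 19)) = -57 / 4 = -14.25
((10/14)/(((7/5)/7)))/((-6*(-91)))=25/3822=0.01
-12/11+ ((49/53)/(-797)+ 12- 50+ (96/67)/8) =-38.91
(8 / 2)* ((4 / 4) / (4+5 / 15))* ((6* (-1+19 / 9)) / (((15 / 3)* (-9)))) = -0.14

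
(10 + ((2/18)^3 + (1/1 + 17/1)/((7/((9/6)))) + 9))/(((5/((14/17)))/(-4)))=-15.06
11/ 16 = 0.69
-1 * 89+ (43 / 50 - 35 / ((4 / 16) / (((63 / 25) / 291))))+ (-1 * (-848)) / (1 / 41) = 168191441 / 4850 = 34678.65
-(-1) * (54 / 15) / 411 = 6 / 685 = 0.01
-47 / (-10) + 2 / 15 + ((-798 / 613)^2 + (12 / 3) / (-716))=2632289761 / 403575906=6.52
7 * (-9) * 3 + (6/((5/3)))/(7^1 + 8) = -4719/25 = -188.76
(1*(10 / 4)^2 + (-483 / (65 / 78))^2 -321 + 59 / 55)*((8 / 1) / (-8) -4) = -1678112.41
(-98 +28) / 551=-70 / 551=-0.13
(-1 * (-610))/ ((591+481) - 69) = 610/ 1003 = 0.61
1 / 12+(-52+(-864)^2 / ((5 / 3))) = 447845.68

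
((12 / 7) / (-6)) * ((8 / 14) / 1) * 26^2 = -5408 / 49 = -110.37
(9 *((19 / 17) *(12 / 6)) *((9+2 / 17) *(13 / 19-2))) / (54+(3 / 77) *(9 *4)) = -298375 / 68493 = -4.36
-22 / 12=-11 / 6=-1.83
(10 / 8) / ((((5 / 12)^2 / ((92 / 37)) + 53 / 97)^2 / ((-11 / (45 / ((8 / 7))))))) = -4036679589888 / 4389395592127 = -0.92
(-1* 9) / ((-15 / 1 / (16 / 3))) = 16 / 5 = 3.20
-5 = -5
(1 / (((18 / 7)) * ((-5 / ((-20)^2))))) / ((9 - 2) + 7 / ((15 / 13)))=-50 / 21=-2.38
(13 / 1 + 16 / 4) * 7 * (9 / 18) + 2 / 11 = 1313 / 22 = 59.68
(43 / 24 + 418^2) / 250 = 4193419 / 6000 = 698.90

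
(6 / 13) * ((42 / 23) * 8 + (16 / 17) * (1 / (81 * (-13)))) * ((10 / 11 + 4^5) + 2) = 135876601856 / 19625463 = 6923.49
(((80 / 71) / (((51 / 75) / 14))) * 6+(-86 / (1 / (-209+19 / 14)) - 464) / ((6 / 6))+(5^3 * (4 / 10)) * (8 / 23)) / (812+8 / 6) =10231237899 / 474157880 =21.58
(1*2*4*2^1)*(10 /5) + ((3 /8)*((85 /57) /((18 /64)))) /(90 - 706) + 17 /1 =1290281 /26334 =49.00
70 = 70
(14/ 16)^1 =7/ 8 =0.88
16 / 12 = 4 / 3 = 1.33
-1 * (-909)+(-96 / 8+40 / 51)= 45787 / 51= 897.78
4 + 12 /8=11 /2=5.50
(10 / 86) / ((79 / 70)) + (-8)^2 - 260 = -665462 / 3397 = -195.90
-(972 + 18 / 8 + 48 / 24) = -3905 / 4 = -976.25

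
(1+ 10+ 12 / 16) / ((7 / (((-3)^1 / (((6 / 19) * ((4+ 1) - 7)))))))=893 / 112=7.97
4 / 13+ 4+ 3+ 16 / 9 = 1063 / 117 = 9.09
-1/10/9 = -0.01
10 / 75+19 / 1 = 287 / 15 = 19.13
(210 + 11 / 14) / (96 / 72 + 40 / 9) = 36.48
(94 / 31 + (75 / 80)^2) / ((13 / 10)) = 155195 / 51584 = 3.01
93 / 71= 1.31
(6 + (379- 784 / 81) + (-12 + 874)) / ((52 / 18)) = 100223 / 234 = 428.30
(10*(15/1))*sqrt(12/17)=300*sqrt(51)/17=126.03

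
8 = 8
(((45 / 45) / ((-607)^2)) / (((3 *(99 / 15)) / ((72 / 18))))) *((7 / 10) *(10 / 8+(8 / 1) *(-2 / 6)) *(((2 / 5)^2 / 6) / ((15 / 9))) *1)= -119 / 13678669125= -0.00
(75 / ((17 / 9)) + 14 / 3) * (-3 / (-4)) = 2263 / 68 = 33.28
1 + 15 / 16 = 31 / 16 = 1.94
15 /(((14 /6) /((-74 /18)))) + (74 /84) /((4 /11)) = -4033 /168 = -24.01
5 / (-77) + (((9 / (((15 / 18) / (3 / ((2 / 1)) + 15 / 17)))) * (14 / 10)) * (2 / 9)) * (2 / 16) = 122477 / 130900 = 0.94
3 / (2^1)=3 / 2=1.50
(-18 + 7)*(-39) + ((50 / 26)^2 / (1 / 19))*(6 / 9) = 241253 / 507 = 475.84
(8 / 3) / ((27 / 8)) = 64 / 81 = 0.79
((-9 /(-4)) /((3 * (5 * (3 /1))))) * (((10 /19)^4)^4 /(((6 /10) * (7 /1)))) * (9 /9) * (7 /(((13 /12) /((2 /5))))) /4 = 1000000000000000 /3749738376379075179853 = 0.00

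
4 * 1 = 4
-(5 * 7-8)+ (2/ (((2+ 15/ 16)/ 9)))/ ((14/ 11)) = -7299/ 329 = -22.19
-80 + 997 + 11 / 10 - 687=2311 / 10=231.10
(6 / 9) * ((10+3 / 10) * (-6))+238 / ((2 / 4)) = 2174 / 5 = 434.80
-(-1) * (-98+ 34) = -64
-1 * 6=-6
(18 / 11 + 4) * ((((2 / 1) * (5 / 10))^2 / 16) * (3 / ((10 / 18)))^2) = 22599 / 2200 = 10.27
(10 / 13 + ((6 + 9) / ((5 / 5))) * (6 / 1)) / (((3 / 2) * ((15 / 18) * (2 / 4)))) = 1888 / 13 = 145.23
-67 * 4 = -268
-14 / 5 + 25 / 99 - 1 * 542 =-544.55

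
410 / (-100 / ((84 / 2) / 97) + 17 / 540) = -1549800 / 872881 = -1.78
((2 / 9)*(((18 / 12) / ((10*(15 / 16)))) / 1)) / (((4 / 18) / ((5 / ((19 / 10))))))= 8 / 19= 0.42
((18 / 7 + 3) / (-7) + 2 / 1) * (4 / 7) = 236 / 343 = 0.69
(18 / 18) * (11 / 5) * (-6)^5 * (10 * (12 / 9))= -228096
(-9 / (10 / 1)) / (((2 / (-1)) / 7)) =63 / 20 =3.15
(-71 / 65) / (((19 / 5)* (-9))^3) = 1775 / 65002743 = 0.00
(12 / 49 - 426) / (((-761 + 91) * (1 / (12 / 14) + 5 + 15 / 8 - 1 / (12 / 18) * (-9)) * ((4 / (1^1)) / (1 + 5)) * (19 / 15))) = 59292 / 1697311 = 0.03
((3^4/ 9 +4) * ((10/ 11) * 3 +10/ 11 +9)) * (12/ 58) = 10842/ 319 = 33.99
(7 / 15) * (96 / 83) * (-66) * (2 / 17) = -29568 / 7055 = -4.19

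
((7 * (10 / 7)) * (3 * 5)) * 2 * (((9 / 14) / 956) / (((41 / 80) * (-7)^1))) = -27000 / 480151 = -0.06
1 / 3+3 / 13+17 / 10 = 883 / 390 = 2.26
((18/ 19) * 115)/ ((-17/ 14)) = -28980/ 323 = -89.72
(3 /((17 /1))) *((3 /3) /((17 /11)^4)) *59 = 2591457 /1419857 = 1.83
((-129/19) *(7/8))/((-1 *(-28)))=-129/608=-0.21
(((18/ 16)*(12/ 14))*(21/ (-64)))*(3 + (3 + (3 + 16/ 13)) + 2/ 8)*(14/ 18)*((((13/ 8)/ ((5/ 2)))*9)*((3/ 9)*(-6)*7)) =432621/ 2048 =211.24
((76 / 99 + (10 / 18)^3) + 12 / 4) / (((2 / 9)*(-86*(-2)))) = 7897 / 76626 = 0.10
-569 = -569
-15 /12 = -5 /4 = -1.25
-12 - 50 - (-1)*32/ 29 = -1766/ 29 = -60.90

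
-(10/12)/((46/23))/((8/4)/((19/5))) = -19/24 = -0.79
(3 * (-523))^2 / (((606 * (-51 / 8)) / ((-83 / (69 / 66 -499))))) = -1997855816 / 18809735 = -106.21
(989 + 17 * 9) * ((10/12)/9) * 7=19985/27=740.19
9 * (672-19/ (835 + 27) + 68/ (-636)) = 276255903/ 45686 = 6046.84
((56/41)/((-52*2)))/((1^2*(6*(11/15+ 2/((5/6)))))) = -35/50102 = -0.00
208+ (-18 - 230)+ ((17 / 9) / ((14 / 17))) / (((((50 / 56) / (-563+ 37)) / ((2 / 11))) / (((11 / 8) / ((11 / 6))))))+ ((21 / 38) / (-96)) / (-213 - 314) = -118562885873 / 528686400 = -224.26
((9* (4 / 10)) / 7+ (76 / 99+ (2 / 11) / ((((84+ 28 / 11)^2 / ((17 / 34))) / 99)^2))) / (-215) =-1042463825719237 / 174832210267545600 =-0.01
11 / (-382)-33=-33.03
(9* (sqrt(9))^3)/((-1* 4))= -243/4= -60.75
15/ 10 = 3/ 2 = 1.50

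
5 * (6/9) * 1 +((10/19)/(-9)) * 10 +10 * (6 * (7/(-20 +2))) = -3520/171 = -20.58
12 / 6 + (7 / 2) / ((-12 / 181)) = -1219 / 24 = -50.79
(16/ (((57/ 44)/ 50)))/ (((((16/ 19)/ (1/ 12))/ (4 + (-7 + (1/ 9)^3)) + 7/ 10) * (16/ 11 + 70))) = -2116048000/ 653721309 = -3.24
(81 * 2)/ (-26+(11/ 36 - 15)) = -5832/ 1465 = -3.98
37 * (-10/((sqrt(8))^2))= -185/4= -46.25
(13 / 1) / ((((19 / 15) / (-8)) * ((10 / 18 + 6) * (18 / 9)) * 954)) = -390 / 59413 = -0.01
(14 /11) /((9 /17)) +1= 337 /99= 3.40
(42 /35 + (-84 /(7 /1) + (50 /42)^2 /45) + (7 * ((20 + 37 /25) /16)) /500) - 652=-526090720529 /793800000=-662.75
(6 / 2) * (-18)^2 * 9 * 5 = 43740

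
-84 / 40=-21 / 10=-2.10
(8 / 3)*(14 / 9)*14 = 58.07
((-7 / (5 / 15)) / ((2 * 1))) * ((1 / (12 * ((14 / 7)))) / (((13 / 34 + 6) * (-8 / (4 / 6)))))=17 / 2976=0.01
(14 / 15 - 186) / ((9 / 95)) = -52744 / 27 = -1953.48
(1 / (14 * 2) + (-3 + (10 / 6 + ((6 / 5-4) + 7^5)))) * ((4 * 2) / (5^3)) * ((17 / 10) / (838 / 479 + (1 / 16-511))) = -919470949072 / 256096115625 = -3.59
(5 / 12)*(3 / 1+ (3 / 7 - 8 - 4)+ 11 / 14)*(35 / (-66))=2725 / 1584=1.72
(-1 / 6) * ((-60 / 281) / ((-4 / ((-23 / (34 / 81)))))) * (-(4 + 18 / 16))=-381915 / 152864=-2.50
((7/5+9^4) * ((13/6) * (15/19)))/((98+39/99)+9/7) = 24633609/218747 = 112.61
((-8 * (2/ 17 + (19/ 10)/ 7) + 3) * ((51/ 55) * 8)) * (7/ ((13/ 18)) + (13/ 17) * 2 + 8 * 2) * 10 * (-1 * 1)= 227.39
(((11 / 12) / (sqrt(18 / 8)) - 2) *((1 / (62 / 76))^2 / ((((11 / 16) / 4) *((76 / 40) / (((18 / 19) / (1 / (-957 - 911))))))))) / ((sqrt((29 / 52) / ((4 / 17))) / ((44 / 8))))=239104000 *sqrt(6409) / 473773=40402.82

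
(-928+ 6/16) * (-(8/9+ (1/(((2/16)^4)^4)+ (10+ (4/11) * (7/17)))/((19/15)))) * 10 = 131831018439445406176135/63954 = 2061341252141311038.81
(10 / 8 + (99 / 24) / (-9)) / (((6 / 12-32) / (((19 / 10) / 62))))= -361 / 468720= -0.00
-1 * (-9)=9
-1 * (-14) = 14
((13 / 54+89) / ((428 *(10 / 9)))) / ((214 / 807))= 1296311 / 1831840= 0.71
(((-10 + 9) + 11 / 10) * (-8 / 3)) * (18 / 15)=-8 / 25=-0.32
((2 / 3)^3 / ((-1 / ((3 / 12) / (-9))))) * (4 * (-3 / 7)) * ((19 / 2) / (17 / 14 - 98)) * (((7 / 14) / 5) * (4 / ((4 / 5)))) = 76 / 109755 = 0.00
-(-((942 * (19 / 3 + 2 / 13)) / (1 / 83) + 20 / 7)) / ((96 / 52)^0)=46156062 / 91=507209.47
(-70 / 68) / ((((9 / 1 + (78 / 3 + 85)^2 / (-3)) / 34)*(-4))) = -35 / 16392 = -0.00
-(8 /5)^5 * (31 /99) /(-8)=126976 /309375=0.41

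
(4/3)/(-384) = -0.00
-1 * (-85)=85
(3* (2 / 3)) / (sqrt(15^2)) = 2 / 15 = 0.13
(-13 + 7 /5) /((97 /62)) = -3596 /485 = -7.41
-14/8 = -7/4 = -1.75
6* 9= 54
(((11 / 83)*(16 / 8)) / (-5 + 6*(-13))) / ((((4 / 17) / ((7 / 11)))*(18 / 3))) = -119 / 82668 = -0.00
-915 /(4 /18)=-4117.50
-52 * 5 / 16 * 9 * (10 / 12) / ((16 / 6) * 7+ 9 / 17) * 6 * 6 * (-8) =1790100 / 979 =1828.50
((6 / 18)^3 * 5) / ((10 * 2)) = 1 / 108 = 0.01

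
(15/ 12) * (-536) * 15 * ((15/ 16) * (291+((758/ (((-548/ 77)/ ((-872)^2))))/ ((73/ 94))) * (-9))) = -707506985502280125/ 80008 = -8842953023476.15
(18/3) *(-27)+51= -111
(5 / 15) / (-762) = -1 / 2286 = -0.00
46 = 46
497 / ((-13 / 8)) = -3976 / 13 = -305.85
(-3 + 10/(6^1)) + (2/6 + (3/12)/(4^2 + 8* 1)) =-95/96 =-0.99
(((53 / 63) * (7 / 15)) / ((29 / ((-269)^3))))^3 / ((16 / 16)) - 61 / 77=-84545180173785770406270090716 / 4620468612375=-18297966562817553.65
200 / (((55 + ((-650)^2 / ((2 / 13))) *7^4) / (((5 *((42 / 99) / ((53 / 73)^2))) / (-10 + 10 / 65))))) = -12123475 / 977952801975336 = -0.00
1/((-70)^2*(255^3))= 1/81248737500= 0.00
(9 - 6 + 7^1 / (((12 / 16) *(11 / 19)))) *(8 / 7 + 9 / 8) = 80137 / 1848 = 43.36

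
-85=-85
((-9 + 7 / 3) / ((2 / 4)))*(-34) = 1360 / 3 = 453.33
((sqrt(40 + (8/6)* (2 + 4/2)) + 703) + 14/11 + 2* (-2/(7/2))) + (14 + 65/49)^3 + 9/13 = 2* sqrt(102)/3 + 72410727875/16823807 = 4310.80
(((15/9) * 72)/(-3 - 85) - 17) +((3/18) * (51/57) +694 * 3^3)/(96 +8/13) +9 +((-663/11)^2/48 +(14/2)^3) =653233424/1082829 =603.27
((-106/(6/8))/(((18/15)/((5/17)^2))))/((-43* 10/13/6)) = 68900/37281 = 1.85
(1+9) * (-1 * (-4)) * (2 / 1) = 80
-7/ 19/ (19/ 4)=-28/ 361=-0.08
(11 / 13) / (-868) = -11 / 11284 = -0.00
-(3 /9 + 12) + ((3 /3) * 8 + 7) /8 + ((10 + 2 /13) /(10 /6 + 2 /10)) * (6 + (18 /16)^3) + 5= 697363 /19968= 34.92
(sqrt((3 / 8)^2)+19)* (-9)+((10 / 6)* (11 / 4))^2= -22085 / 144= -153.37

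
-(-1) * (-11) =-11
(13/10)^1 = 13/10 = 1.30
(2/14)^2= 1/49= 0.02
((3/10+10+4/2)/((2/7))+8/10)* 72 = 15786/5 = 3157.20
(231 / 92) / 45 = 77 / 1380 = 0.06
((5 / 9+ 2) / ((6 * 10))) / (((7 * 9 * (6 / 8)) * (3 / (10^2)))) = 460 / 15309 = 0.03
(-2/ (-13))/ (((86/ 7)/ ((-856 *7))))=-41944/ 559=-75.03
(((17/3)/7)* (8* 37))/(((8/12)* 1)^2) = 3774/7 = 539.14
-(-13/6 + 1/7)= 85/42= 2.02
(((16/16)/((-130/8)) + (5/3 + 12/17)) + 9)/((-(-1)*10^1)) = 18748/16575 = 1.13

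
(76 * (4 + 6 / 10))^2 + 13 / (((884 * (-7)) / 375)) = 1454410529 / 11900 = 122219.37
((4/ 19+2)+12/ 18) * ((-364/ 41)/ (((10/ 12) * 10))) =-1456/ 475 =-3.07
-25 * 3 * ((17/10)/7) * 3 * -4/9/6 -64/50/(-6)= 2237/525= 4.26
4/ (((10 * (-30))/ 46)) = -46/ 75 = -0.61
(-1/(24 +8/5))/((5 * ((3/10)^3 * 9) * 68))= -0.00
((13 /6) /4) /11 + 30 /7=8011 /1848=4.33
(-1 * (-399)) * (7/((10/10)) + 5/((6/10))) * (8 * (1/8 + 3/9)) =67298/3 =22432.67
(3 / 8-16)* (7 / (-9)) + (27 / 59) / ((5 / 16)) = 289229 / 21240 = 13.62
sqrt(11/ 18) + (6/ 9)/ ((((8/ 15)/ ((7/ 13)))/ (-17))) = -595/ 52 + sqrt(22)/ 6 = -10.66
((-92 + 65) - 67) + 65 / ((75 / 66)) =-36.80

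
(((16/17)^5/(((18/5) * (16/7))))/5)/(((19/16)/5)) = 18350080/242795547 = 0.08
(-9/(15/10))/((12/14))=-7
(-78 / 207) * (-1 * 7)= 182 / 69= 2.64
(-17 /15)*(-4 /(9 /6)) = 136 /45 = 3.02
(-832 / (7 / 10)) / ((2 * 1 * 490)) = -416 / 343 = -1.21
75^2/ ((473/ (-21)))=-118125/ 473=-249.74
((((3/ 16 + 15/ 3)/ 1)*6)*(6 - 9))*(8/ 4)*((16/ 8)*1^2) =-747/ 2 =-373.50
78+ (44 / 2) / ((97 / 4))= 7654 / 97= 78.91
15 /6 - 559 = -1113 /2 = -556.50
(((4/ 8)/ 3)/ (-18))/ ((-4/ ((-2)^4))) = 1/ 27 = 0.04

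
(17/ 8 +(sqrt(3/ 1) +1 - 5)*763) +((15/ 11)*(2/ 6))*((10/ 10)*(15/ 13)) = -3488457/ 1144 +763*sqrt(3) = -1727.80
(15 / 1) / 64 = 15 / 64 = 0.23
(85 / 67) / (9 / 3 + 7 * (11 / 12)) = 1020 / 7571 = 0.13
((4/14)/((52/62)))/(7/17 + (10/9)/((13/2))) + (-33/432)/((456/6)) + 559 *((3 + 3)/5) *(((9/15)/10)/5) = 25214850103/2920680000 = 8.63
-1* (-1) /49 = 1 /49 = 0.02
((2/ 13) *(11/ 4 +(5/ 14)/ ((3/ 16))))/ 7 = 391/ 3822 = 0.10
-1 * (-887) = 887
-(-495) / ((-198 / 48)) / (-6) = 20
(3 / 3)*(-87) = -87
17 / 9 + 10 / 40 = 77 / 36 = 2.14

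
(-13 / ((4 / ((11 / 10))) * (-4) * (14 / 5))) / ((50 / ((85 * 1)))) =2431 / 4480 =0.54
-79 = -79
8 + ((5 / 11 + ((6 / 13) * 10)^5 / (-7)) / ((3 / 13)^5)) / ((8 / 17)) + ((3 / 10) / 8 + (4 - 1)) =-1451886284837 / 1496880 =-969941.67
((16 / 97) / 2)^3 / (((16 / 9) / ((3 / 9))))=96 / 912673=0.00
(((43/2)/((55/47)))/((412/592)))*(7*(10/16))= 523439/4532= 115.50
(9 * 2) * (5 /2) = 45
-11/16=-0.69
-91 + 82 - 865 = -874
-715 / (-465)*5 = 715 / 93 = 7.69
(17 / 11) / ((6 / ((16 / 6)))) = 68 / 99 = 0.69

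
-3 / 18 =-1 / 6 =-0.17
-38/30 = -19/15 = -1.27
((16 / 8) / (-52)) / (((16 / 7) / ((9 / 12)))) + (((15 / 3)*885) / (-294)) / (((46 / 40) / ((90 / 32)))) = -69053667 / 1875328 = -36.82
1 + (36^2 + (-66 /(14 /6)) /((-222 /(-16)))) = 335395 /259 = 1294.96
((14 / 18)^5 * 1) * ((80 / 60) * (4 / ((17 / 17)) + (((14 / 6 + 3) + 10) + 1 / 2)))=4000066 / 531441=7.53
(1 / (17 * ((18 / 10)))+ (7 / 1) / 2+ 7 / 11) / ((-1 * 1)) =-14033 / 3366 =-4.17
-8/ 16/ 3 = -1/ 6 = -0.17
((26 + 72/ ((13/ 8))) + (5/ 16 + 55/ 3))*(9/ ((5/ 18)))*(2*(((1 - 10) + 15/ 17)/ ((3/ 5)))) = -34469847/ 442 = -77986.08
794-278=516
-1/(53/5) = -5/53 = -0.09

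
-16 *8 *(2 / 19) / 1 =-256 / 19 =-13.47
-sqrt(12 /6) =-sqrt(2) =-1.41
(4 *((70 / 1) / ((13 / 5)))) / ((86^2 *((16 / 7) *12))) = 0.00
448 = 448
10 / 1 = 10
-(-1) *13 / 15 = 13 / 15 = 0.87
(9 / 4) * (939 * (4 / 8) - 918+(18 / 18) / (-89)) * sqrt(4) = -718515 / 356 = -2018.30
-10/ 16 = -5/ 8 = -0.62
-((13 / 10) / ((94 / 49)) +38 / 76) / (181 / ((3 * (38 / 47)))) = -0.02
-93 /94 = -0.99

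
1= 1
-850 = -850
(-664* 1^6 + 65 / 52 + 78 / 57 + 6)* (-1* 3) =149427 / 76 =1966.14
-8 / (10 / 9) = -36 / 5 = -7.20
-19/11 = -1.73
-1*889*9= -8001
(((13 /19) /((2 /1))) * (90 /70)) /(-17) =-117 /4522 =-0.03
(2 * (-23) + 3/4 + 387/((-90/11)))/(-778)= 1851/15560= 0.12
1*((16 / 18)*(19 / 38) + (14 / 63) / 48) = 97 / 216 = 0.45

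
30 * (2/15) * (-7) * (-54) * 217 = 328104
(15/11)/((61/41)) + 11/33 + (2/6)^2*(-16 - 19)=-15937/6039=-2.64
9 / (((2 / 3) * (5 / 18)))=243 / 5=48.60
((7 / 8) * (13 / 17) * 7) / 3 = 637 / 408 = 1.56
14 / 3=4.67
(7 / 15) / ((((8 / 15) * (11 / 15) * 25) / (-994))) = -10437 / 220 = -47.44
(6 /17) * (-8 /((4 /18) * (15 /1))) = -72 /85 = -0.85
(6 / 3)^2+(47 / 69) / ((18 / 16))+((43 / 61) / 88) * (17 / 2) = 31158911 / 6667056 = 4.67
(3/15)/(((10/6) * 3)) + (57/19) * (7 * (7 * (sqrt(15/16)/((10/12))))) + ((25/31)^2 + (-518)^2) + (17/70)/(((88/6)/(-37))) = 441 * sqrt(15)/10 + 3971035355541/14799400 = 268494.88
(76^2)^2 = 33362176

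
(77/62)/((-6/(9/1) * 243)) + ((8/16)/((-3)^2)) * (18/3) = 3271/10044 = 0.33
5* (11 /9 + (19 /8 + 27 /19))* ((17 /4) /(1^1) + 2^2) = 377575 /1824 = 207.00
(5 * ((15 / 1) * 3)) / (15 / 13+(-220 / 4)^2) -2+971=7624677 / 7868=969.07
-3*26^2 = -2028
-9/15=-0.60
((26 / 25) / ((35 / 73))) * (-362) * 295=-231642.77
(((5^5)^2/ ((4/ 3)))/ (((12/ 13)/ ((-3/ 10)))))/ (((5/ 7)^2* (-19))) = 149296875/ 608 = 245554.07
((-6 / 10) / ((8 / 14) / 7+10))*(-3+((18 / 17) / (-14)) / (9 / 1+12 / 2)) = 18774 / 104975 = 0.18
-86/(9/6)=-172/3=-57.33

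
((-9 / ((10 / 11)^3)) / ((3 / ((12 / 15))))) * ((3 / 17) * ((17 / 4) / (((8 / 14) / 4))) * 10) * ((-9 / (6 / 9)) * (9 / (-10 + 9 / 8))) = -20376279 / 8875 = -2295.92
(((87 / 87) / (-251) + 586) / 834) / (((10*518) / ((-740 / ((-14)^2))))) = -0.00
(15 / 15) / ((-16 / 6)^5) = -243 / 32768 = -0.01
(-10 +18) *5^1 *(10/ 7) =400/ 7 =57.14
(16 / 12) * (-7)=-9.33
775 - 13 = 762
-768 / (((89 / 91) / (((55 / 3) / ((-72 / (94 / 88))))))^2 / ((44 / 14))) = -718642925 / 3849606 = -186.68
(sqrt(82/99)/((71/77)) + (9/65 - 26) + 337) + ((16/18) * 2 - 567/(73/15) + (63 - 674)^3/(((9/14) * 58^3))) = -1621.15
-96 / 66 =-16 / 11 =-1.45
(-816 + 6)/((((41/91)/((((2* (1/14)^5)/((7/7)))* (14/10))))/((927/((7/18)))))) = -8785179/393764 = -22.31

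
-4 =-4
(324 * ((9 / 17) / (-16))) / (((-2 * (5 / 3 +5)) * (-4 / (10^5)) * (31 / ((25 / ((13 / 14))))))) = -239203125 / 13702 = -17457.53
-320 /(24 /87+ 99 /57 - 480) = 176320 /263371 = 0.67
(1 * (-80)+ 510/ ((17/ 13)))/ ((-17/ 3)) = -930/ 17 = -54.71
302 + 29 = 331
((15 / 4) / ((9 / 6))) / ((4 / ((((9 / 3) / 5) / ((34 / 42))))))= 63 / 136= 0.46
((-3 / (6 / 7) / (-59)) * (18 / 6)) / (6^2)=7 / 1416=0.00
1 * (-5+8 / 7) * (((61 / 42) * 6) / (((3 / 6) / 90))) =-296460 / 49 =-6050.20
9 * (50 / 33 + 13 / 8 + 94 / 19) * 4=121701 / 418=291.15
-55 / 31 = -1.77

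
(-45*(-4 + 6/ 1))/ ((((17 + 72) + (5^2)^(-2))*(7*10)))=-1875/ 129794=-0.01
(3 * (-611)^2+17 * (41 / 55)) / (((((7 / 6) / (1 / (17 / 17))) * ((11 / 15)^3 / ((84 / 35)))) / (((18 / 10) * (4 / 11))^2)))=155193147410688 / 62004635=2502928.17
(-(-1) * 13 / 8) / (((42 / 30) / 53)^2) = 2328.89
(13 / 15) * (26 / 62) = 169 / 465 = 0.36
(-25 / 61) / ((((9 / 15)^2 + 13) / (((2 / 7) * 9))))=-0.08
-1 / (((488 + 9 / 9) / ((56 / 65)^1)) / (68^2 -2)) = -258832 / 31785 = -8.14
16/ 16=1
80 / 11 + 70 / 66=25 / 3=8.33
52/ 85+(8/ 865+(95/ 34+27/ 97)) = 10536653/ 2852770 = 3.69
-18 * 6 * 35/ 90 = -42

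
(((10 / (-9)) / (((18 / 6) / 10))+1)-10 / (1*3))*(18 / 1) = -326 / 3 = -108.67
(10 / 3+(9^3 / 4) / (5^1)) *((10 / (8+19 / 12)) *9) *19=816354 / 115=7098.73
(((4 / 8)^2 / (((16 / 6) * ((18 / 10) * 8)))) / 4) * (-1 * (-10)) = 25 / 1536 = 0.02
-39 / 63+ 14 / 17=73 / 357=0.20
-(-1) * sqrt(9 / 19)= 3 * sqrt(19) / 19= 0.69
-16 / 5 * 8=-128 / 5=-25.60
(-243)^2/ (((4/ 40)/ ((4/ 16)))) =295245/ 2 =147622.50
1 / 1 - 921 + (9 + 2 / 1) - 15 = -924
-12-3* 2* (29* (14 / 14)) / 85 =-1194 / 85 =-14.05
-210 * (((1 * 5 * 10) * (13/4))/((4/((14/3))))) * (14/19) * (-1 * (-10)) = -5573750/19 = -293355.26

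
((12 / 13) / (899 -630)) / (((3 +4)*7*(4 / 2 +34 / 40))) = 80 / 3255707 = 0.00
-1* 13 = -13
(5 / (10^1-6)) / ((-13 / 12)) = -15 / 13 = -1.15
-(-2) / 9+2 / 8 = 17 / 36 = 0.47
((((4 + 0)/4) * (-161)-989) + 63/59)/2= -574.47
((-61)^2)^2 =13845841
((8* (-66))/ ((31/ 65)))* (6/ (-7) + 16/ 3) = -1075360/ 217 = -4955.58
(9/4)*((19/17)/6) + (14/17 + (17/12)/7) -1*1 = 1271/2856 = 0.45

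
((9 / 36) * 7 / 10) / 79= 7 / 3160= 0.00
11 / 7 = 1.57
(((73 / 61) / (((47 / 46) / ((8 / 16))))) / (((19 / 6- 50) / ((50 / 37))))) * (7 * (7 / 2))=-12340650 / 29808199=-0.41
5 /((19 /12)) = 60 /19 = 3.16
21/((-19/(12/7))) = -36/19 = -1.89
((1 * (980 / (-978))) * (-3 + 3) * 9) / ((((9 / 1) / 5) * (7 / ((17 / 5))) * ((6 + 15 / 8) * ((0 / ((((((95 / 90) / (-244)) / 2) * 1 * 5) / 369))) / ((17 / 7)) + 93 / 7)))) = 0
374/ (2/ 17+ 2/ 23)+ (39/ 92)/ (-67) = 112672907/ 61640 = 1827.92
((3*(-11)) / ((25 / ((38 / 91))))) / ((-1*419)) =0.00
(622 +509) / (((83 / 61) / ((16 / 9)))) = 367952 / 249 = 1477.72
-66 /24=-11 /4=-2.75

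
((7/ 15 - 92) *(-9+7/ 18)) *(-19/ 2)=-808697/ 108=-7487.94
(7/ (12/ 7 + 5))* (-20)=-980/ 47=-20.85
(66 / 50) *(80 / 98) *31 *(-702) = -5745168 / 245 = -23449.67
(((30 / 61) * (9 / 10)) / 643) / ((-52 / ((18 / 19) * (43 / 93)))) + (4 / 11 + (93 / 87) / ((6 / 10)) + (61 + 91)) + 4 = 158.15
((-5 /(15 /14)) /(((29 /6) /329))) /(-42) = 658 /87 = 7.56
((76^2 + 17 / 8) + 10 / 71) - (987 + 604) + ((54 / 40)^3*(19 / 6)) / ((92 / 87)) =438389546643 / 104512000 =4194.63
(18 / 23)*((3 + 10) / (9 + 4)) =18 / 23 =0.78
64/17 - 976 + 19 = -16205/17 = -953.24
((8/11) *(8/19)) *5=320/209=1.53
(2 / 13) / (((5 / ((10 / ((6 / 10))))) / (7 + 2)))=60 / 13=4.62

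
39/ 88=0.44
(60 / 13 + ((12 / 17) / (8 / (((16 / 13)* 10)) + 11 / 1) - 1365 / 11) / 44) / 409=44773815 / 10193348308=0.00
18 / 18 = 1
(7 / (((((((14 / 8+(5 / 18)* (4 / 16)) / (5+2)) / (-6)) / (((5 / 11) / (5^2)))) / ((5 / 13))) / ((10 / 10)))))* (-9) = 190512 / 18733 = 10.17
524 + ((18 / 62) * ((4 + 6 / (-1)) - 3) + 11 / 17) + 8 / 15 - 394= 129.73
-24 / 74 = -12 / 37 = -0.32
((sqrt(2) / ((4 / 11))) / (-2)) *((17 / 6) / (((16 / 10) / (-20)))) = 4675 *sqrt(2) / 96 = 68.87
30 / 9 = 3.33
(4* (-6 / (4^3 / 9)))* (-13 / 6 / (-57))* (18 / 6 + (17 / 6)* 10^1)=-611 / 152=-4.02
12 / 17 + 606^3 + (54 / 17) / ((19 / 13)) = 71882041098 / 323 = 222545018.88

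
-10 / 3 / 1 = -3.33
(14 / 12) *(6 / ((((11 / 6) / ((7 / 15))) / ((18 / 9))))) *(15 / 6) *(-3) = -294 / 11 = -26.73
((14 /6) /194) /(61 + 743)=7 /467928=0.00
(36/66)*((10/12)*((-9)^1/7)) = -45/77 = -0.58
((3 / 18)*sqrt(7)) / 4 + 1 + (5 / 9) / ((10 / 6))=sqrt(7) / 24 + 4 / 3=1.44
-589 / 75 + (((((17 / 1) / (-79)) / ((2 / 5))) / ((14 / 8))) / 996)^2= -14890284064043 / 1896046380900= -7.85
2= 2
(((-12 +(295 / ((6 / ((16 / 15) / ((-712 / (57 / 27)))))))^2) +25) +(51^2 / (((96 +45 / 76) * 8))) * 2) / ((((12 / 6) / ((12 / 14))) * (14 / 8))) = 10049516311724 / 2077106886981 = 4.84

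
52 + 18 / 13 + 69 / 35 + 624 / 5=81971 / 455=180.16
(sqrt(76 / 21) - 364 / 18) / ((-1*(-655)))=-182 / 5895 + 2*sqrt(399) / 13755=-0.03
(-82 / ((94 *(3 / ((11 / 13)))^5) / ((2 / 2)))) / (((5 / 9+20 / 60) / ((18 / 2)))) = -6603091 / 418818504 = -0.02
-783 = -783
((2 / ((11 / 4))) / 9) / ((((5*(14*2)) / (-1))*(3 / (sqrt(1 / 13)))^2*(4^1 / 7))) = -1 / 115830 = -0.00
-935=-935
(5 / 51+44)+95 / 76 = 9251 / 204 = 45.35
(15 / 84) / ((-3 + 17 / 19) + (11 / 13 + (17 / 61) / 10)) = -376675 / 2597154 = -0.15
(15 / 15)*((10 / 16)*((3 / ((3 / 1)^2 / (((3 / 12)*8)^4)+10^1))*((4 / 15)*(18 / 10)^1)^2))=864 / 21125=0.04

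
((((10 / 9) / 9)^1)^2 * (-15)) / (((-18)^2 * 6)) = -125 / 1062882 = -0.00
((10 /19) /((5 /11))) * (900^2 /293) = 17820000 /5567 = 3201.01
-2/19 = -0.11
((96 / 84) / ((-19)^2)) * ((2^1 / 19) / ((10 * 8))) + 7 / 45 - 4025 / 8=-1738733165 / 3456936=-502.97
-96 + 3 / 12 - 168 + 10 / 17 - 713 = -66379 / 68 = -976.16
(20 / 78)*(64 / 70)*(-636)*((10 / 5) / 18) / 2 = -8.28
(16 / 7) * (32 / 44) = 128 / 77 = 1.66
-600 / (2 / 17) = -5100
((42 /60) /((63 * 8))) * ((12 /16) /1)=1 /960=0.00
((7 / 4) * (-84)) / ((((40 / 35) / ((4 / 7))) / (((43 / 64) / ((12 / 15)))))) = -31605 / 512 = -61.73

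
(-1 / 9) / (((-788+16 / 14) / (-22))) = -77 / 24786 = -0.00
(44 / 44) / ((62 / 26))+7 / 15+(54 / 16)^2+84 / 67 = 26978491 / 1993920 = 13.53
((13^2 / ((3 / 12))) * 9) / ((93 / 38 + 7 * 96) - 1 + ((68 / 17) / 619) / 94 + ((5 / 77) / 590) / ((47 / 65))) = 9.03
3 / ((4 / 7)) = 5.25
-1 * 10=-10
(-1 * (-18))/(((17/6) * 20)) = 27/85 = 0.32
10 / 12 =5 / 6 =0.83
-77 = -77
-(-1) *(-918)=-918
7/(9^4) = 7/6561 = 0.00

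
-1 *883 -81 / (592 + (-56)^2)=-883.02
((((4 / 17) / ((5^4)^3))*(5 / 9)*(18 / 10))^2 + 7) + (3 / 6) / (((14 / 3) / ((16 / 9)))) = 2601087093353271484711 / 361740589141845703125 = 7.19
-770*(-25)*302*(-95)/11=-50207500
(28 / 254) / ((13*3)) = 14 / 4953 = 0.00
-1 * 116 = -116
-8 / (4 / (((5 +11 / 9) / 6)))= -56 / 27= -2.07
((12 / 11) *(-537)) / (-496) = 1611 / 1364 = 1.18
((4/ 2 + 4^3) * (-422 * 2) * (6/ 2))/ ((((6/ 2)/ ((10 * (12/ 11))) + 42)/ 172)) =-1149730560/ 1691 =-679911.63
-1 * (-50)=50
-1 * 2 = -2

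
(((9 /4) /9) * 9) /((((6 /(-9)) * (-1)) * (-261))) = -3 /232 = -0.01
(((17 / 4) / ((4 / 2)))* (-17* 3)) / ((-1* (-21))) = -289 / 56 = -5.16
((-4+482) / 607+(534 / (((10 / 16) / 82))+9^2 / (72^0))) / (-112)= -212882753 / 339920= -626.27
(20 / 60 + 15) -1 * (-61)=229 / 3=76.33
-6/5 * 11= -66/5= -13.20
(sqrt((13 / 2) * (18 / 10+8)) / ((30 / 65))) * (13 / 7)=169 * sqrt(130) / 60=32.11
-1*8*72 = -576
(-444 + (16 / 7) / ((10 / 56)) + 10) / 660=-351 / 550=-0.64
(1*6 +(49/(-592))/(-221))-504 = -65154287/130832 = -498.00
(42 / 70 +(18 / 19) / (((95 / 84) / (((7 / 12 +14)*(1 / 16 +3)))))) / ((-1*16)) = -548889 / 231040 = -2.38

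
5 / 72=0.07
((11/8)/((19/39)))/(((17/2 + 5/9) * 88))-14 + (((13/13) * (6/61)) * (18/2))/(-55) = -4659088891/332493920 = -14.01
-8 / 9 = -0.89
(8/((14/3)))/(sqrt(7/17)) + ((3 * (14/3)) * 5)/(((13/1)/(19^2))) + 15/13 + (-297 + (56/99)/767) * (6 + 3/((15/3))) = -34964/2301 + 12 * sqrt(119)/49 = -12.52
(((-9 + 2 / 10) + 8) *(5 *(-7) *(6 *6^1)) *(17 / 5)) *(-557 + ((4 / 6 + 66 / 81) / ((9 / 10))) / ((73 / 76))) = -1903077.08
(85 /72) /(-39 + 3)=-85 /2592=-0.03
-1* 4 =-4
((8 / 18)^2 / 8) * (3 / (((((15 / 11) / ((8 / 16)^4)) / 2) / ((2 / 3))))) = 11 / 2430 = 0.00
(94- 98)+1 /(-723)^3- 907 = -344297024038 /377933067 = -911.00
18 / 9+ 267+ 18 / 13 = 3515 / 13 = 270.38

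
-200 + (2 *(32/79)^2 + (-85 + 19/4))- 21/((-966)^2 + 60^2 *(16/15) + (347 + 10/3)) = -279.92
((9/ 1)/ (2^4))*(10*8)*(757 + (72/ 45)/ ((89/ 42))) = 3034809/ 89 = 34098.98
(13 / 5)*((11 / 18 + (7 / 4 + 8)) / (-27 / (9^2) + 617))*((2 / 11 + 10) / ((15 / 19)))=1289834 / 2289375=0.56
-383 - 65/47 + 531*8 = 181590/47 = 3863.62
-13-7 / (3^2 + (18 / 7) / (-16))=-6827 / 495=-13.79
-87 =-87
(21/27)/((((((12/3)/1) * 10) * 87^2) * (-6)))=-7/16349040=-0.00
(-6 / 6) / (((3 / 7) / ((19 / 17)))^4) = -312900721 / 6765201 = -46.25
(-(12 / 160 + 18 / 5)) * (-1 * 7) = 25.72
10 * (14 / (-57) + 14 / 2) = 3850 / 57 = 67.54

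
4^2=16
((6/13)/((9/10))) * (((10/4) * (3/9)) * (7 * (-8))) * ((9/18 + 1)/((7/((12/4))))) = -200/13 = -15.38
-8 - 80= -88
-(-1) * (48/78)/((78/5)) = 20/507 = 0.04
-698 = -698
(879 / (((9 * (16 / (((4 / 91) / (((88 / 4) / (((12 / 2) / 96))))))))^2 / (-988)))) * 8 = -5567 / 1065512448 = -0.00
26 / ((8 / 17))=221 / 4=55.25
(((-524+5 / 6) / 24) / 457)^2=9853321 / 4330692864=0.00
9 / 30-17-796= -8127 / 10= -812.70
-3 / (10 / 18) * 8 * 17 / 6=-122.40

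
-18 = -18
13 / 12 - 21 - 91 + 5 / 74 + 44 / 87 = -1420781 / 12876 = -110.34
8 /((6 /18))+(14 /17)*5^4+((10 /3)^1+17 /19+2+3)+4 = 534824 /969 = 551.93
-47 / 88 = -0.53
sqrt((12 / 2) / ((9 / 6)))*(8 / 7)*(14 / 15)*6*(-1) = -64 / 5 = -12.80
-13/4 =-3.25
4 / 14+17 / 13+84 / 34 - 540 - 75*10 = -1989343 / 1547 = -1285.94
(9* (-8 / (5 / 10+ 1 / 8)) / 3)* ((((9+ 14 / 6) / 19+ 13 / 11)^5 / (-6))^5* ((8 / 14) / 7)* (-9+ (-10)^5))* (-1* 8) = 397122650998931383523857993576470986721609575526031709574045803070068359375000000 / 692107474760842210035688648795748484030718106080209622501951449770580867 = 573787548.15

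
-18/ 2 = -9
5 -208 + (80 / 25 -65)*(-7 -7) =3311 / 5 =662.20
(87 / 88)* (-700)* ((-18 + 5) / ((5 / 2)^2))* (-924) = -1330056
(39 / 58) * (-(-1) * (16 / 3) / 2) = 52 / 29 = 1.79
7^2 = 49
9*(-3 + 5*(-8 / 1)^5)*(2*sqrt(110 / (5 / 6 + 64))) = -5898348*sqrt(64185) / 389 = -3841471.04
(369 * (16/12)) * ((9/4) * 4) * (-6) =-26568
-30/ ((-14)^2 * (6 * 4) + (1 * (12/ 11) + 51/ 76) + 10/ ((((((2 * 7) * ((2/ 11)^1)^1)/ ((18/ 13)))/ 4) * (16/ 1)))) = -380380/ 59683167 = -0.01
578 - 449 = 129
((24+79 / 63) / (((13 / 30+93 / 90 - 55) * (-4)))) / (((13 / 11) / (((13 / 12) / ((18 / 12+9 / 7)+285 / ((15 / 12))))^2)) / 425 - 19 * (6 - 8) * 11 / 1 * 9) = 307659625 / 10143168036696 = 0.00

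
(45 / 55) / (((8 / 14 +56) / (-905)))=-6335 / 484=-13.09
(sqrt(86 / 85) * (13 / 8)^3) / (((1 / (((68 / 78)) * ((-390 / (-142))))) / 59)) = 129623 * sqrt(7310) / 18176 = 609.74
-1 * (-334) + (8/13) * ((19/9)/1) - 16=37358/117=319.30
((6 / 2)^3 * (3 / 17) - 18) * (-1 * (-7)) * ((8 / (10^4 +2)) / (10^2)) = -21 / 28339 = -0.00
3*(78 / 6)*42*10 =16380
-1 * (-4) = 4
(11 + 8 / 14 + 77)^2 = 384400 / 49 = 7844.90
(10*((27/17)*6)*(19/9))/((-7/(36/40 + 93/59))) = -71.17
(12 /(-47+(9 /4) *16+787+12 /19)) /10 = 57 /36890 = 0.00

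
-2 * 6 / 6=-2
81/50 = 1.62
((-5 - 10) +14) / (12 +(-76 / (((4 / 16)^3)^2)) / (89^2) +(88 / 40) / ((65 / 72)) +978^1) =-0.00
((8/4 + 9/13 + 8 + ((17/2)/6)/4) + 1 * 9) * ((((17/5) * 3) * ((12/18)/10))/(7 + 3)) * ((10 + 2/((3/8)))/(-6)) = -4891019/1404000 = -3.48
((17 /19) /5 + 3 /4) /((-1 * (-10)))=0.09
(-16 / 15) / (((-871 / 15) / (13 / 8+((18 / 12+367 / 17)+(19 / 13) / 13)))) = 0.46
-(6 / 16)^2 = -9 / 64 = -0.14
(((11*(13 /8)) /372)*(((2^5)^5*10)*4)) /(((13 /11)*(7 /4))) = 20300431360 /651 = 31183458.31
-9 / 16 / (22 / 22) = -9 / 16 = -0.56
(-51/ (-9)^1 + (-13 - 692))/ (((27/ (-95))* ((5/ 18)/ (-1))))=-8858.22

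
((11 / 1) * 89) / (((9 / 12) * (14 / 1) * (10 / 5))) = 979 / 21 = 46.62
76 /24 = 19 /6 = 3.17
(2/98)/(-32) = -0.00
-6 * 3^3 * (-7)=1134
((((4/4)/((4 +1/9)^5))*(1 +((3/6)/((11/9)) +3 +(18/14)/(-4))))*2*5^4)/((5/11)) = 9292836375/970815398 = 9.57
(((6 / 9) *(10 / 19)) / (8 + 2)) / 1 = 2 / 57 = 0.04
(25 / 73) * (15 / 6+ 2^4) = 925 / 146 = 6.34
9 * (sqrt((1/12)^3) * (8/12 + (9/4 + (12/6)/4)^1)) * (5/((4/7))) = 1435 * sqrt(3)/384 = 6.47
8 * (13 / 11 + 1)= 192 / 11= 17.45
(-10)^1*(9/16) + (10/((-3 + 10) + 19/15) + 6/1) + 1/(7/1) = 2999/1736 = 1.73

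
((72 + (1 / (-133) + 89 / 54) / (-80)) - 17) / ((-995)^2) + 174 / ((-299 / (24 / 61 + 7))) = -44637692274054937 / 10374867826596000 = -4.30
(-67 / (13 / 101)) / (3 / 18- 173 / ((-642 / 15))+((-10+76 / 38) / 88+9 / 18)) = -47788554 / 423943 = -112.72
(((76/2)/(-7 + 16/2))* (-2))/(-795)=76/795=0.10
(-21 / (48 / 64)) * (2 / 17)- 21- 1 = -430 / 17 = -25.29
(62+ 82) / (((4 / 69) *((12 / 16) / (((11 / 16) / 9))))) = 253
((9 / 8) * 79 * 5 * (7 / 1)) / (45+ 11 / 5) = 124425 / 1888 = 65.90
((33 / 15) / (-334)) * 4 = -22 / 835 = -0.03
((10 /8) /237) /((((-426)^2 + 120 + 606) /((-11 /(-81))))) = 55 /13990927176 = 0.00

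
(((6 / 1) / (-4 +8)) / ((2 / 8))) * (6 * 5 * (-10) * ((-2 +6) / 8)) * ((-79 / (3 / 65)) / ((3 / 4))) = 2054000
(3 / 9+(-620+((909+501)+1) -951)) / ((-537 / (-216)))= -11496 / 179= -64.22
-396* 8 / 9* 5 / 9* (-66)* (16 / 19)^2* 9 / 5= 5947392 / 361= 16474.77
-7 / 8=-0.88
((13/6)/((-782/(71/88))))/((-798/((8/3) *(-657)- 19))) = -923/186048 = -0.00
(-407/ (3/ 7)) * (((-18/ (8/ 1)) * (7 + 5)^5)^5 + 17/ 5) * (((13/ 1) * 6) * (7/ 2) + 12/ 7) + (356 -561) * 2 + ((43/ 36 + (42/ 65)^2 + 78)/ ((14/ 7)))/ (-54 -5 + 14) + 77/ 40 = 98228589595108327868135023117122039921073/ 6844500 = 14351463159486935184182190000000000.00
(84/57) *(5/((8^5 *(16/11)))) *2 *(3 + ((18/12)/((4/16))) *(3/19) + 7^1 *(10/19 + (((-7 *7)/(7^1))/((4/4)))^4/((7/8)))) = 140562345/23658496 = 5.94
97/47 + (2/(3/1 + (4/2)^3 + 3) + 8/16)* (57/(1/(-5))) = -119197/658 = -181.15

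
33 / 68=0.49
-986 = -986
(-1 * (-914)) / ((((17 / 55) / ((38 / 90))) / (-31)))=-38704.61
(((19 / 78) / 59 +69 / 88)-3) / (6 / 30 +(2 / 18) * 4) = -6717885 / 1957384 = -3.43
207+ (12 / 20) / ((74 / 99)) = 76887 / 370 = 207.80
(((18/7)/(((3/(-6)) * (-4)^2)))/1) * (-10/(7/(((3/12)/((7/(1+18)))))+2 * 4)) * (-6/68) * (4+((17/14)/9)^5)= -12068163249295/194838670785024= -0.06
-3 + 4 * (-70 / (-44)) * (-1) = -103 / 11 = -9.36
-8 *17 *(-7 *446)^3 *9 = 37246040741952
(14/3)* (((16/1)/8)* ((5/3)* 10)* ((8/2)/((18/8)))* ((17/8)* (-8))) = -380800/81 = -4701.23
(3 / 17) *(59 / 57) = 59 / 323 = 0.18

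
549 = 549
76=76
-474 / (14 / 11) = -2607 / 7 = -372.43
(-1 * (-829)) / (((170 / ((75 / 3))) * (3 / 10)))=20725 / 51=406.37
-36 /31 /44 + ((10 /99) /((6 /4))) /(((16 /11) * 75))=-14239 /552420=-0.03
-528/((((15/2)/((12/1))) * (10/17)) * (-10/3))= 53856/125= 430.85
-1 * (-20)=20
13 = 13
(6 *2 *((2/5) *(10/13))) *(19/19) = 3.69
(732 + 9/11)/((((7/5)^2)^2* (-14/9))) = -45343125/369754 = -122.63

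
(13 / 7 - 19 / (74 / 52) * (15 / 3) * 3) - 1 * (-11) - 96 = -73404 / 259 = -283.41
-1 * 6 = -6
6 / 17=0.35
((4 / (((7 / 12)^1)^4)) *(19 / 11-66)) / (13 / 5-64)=41886720 / 1158311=36.16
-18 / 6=-3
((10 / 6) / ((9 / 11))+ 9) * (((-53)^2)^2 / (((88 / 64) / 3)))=18810906704 / 99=190009158.63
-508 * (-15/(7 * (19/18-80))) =-137160/9947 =-13.79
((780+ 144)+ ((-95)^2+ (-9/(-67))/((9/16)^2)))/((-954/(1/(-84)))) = 5999503/48322008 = 0.12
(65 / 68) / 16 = 65 / 1088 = 0.06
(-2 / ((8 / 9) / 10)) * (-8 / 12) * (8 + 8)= 240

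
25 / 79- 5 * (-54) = 21355 / 79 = 270.32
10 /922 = 5 /461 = 0.01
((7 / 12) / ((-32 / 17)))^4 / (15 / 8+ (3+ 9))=200533921 / 301687898112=0.00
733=733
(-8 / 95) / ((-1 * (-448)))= -1 / 5320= -0.00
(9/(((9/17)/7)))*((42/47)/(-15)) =-1666/235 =-7.09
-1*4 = -4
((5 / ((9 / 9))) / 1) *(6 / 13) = 30 / 13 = 2.31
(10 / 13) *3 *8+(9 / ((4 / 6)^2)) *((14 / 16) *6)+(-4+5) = 26161 / 208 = 125.77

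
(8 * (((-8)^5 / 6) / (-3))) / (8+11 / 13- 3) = 425984 / 171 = 2491.13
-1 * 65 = -65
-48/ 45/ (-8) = 2/ 15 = 0.13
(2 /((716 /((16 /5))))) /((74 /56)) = 224 /33115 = 0.01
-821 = -821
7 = 7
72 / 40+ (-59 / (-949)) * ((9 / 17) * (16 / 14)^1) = 1.84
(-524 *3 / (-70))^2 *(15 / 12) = 154449 / 245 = 630.40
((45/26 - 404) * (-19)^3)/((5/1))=71738281/130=551832.93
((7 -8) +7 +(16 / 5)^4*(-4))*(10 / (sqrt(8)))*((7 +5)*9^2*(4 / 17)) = -502317936*sqrt(2) / 2125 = -334298.75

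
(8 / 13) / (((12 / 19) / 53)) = 2014 / 39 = 51.64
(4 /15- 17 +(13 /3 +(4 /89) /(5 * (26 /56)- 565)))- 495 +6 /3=-505.40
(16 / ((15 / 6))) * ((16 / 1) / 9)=512 / 45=11.38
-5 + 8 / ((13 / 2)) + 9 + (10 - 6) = 120 / 13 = 9.23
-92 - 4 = -96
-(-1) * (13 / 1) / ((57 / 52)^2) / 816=2197 / 165699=0.01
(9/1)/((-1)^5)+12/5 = -33/5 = -6.60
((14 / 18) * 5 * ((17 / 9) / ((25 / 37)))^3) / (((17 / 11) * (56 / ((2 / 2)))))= 161025887 / 164025000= 0.98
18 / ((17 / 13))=234 / 17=13.76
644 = 644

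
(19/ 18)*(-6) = -19/ 3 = -6.33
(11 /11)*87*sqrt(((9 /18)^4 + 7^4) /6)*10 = 145*sqrt(230502) /4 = 17403.85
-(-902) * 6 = 5412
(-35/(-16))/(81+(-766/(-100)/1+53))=0.02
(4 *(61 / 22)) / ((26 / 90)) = 5490 / 143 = 38.39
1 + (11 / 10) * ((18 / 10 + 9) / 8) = 497 / 200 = 2.48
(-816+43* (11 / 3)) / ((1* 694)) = -1975 / 2082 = -0.95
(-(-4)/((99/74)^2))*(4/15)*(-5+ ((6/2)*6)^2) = 2540864/13365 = 190.11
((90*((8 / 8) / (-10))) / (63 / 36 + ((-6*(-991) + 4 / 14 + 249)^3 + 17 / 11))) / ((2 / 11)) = -747054 / 3588647625771707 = -0.00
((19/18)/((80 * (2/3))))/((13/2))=19/6240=0.00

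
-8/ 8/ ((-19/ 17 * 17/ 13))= 13/ 19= 0.68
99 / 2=49.50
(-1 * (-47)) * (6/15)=94/5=18.80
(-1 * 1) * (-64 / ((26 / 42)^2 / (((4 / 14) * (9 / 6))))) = 12096 / 169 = 71.57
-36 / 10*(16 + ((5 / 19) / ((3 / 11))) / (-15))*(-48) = 52320 / 19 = 2753.68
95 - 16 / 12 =281 / 3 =93.67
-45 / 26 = -1.73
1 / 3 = 0.33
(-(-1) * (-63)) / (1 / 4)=-252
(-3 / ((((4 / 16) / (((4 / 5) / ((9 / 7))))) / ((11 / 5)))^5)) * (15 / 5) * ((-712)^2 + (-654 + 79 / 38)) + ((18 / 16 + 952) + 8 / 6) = -72807645483816425800399 / 3246328125000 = -22427691434.86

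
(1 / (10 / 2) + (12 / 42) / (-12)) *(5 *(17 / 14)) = 629 / 588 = 1.07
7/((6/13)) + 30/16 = 409/24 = 17.04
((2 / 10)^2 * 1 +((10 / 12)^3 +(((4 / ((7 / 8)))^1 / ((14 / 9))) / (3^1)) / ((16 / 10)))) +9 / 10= 563849 / 264600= 2.13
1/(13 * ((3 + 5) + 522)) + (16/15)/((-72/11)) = -30289/186030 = -0.16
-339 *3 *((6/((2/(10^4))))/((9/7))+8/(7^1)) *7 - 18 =-166118154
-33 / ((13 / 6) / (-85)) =16830 / 13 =1294.62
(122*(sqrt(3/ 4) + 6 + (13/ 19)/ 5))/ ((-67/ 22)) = -1564772/ 6365-1342*sqrt(3)/ 67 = -280.53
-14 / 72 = -7 / 36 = -0.19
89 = 89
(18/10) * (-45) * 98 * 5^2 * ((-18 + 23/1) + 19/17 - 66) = 202022100/17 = 11883652.94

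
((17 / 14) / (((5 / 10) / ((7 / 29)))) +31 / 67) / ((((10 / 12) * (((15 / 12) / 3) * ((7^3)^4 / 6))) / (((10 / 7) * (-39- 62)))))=-177844032 / 941276736104005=-0.00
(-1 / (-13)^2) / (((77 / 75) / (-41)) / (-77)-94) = 3075 / 48849281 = 0.00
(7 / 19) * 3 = 21 / 19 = 1.11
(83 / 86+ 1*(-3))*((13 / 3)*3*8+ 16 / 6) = -28000 / 129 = -217.05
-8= -8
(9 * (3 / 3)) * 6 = 54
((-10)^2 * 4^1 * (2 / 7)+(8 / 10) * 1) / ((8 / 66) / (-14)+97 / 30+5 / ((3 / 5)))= 265848 / 26699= 9.96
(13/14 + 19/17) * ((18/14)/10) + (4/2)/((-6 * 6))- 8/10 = -17767/29988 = -0.59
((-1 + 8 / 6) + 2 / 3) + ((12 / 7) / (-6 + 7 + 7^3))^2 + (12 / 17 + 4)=35153341 / 6160868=5.71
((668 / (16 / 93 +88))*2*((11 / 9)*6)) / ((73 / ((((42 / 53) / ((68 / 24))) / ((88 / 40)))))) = 2609208 / 13483465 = 0.19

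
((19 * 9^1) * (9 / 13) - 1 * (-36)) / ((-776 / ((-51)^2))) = -5220207 / 10088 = -517.47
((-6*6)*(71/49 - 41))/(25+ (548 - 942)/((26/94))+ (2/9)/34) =-34692138/34098071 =-1.02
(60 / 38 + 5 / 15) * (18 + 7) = 2725 / 57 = 47.81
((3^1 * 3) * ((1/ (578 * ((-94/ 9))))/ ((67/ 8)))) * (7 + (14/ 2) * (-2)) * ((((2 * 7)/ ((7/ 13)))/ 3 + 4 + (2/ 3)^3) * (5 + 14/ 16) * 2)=3675/ 19363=0.19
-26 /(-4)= 13 /2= 6.50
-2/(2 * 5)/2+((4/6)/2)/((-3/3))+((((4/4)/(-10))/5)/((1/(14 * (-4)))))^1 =103/150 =0.69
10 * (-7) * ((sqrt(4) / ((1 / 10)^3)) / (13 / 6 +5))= -840000 / 43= -19534.88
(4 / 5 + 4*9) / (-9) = -184 / 45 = -4.09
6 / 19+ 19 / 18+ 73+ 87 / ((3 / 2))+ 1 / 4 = 90713 / 684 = 132.62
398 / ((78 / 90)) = 5970 / 13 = 459.23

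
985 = 985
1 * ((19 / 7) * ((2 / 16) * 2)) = 19 / 28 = 0.68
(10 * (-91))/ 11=-910/ 11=-82.73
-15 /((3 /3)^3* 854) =-15 /854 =-0.02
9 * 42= 378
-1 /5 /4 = -1 /20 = -0.05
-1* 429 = -429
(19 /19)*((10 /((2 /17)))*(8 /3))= 680 /3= 226.67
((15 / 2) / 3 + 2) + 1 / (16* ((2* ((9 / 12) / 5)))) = 113 / 24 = 4.71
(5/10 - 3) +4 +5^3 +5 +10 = 283/2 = 141.50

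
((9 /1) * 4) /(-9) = -4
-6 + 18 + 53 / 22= 317 / 22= 14.41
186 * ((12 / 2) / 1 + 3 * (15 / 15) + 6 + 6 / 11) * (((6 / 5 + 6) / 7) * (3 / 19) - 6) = -6498468 / 385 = -16879.14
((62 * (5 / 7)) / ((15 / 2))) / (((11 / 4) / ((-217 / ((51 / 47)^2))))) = -33965584 / 85833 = -395.72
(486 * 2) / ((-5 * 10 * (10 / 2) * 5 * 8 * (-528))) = 81 / 440000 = 0.00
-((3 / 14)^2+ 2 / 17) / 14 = -545 / 46648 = -0.01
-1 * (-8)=8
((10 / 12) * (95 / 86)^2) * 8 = 45125 / 5547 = 8.14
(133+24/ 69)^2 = 9406489/ 529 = 17781.64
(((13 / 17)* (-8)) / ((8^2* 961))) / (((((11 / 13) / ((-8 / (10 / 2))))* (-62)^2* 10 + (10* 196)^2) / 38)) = -3211 / 3246261555700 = -0.00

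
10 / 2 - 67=-62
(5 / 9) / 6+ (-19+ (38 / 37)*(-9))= -56245 / 1998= -28.15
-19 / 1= -19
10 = 10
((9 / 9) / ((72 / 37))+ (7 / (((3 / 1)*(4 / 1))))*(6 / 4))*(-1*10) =-125 / 9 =-13.89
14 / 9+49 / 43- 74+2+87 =6848 / 387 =17.70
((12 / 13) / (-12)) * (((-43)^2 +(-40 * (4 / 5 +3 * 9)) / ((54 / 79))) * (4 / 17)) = -23996 / 5967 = -4.02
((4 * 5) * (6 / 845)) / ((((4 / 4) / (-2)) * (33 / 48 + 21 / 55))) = -42240 / 159029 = -0.27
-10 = -10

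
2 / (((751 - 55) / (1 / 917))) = 1 / 319116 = 0.00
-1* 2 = -2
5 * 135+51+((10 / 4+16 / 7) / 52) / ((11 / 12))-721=10211 / 2002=5.10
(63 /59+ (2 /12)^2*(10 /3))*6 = 3697 /531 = 6.96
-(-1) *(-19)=-19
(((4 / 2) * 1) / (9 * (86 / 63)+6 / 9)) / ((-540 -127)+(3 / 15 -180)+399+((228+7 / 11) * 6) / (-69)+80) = -26565 / 66696712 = -0.00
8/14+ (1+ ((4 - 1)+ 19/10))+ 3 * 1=663/70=9.47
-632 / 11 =-57.45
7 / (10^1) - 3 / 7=19 / 70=0.27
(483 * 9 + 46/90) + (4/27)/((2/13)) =587044/135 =4348.47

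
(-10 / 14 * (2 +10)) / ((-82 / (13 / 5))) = 78 / 287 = 0.27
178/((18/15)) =445/3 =148.33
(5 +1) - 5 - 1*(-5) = 6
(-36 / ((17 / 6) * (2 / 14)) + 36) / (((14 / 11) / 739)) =-3658050 / 119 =-30739.92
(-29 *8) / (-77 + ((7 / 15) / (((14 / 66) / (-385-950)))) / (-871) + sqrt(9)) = 202072 / 61517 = 3.28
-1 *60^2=-3600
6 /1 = 6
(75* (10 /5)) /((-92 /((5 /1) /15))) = -25 /46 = -0.54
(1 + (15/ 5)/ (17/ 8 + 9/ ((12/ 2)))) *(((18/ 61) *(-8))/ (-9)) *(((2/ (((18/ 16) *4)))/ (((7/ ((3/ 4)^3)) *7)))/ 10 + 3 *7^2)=61081599/ 866810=70.47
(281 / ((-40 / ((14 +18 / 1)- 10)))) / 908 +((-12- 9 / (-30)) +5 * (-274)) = -25094763 / 18160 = -1381.87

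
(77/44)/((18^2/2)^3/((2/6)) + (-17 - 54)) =7/51018052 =0.00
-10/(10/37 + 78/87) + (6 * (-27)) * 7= -715249/626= -1142.57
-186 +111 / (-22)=-4203 / 22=-191.05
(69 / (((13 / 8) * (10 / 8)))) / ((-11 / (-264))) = 52992 / 65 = 815.26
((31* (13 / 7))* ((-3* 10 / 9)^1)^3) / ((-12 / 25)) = 2518750 / 567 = 4442.24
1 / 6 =0.17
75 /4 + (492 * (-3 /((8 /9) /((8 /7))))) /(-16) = 1923 /14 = 137.36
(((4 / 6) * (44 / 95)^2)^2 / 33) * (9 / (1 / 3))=1362944 / 81450625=0.02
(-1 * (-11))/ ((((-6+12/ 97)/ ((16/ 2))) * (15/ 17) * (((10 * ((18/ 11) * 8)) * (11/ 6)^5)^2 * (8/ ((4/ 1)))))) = -267138/ 231410155625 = -0.00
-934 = -934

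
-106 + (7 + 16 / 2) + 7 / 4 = -357 / 4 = -89.25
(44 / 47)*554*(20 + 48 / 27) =4777696 / 423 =11294.79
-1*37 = -37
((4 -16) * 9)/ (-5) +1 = 113/ 5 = 22.60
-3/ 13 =-0.23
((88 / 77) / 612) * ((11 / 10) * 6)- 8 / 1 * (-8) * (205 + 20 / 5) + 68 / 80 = 95510797 / 7140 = 13376.86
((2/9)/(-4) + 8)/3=143/54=2.65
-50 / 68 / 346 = -25 / 11764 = -0.00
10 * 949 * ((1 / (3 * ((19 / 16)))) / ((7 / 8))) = 1214720 / 399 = 3044.41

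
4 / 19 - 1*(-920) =17484 / 19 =920.21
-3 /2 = -1.50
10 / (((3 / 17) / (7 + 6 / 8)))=2635 / 6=439.17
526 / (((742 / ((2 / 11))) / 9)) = 1.16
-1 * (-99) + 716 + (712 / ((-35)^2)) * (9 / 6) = 999443 / 1225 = 815.87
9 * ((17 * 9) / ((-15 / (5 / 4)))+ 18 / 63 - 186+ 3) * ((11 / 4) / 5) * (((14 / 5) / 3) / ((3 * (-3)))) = 60203 / 600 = 100.34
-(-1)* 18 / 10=1.80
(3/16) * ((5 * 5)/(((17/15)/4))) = 1125/68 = 16.54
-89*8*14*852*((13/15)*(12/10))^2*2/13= -883244544/625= -1413191.27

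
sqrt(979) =31.29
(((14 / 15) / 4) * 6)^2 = 49 / 25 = 1.96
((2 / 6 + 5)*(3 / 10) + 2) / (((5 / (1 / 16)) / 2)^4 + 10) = 9 / 6400025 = 0.00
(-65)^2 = 4225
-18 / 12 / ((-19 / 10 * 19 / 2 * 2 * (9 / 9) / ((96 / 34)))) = 720 / 6137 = 0.12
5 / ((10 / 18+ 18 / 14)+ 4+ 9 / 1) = 63 / 187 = 0.34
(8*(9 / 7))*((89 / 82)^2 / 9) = 15842 / 11767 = 1.35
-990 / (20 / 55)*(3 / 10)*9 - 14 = -29459 / 4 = -7364.75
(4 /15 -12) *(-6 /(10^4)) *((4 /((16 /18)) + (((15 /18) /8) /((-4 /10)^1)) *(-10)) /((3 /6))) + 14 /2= 7.10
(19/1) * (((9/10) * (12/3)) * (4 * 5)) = 1368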